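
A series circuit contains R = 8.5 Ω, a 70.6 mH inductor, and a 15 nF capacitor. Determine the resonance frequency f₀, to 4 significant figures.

4.891 kHz

ω₀ = 1/√(LC) = 1/√(0.0706 × 1.5e-08) = 30730 rad/s
f₀ = ω₀/(2π) = 4.891 kHz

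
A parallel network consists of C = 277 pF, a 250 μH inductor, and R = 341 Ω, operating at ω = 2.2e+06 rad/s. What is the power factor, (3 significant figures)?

X_L = ωL = 550 Ω
X_C = 1/(ωC) = 1640 Ω
Parallel: admittances add. Y = 1/R + 1/(jωL) + jωC
Y = (0.00293 − j0.00121) S
|Y| = 0.00317 S → |Z| = 1/|Y| = 315 Ω, ∠Z = −∠Y = 22.4°
cos φ = cos(22.4°) = 0.925

0.925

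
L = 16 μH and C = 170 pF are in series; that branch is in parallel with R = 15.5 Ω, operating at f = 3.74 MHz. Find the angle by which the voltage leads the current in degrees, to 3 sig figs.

7.03°

ω = 2πf = 2.35e+07 rad/s
X_L = ωL = 376 Ω
X_C = 1/(ωC) = 250 Ω
Branch 1: Z₁ = R = 15.5 Ω
Branch 2 (series LC): Z₂ = j(X_L − X_C) = j126 Ω
Parallel: Z = Z₁Z₂/(Z₁+Z₂), |Z| = 15.4 Ω, ∠Z = 7.03°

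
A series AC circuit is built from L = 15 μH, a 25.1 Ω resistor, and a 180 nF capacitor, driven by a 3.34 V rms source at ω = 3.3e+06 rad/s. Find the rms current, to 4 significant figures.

61.85 mA

X_L = ωL = 49.50 Ω
X_C = 1/(ωC) = 1.684 Ω
Net reactance X = X_L − X_C = 47.82 Ω
Z = 25.10 + j47.82 Ω
|Z| = √(25.10² + 47.82²) = 54.00 Ω
I = V/|Z| = 3.34/54.00 = 61.85 mA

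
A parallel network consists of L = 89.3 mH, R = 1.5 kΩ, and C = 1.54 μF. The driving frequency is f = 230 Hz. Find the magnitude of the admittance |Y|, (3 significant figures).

5.56 mS

ω = 2πf = 1445 rad/s
X_L = ωL = 129 Ω
X_C = 1/(ωC) = 449 Ω
Parallel: admittances add. Y = 1/R + 1/(jωL) + jωC
Y = (0.000667 − j0.00552) S
|Y| = 0.00556 S → |Z| = 1/|Y| = 180 Ω, ∠Z = −∠Y = 83.1°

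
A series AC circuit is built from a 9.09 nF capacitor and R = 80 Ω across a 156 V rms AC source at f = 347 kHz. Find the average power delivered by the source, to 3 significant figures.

218 W

ω = 2πf = 2.18e+06 rad/s
X_C = 1/(ωC) = 50.5 Ω
Z = 80.0 − j50.5 Ω
|Z| = √(80.0² + 50.5²) = 94.6 Ω
∠Z = arctan(-50.5/80.0) = -32.2°
I = V/|Z| = 1.65 A
P = VI cos φ = 156 × 1.65 × cos(-32.2°) = 218 W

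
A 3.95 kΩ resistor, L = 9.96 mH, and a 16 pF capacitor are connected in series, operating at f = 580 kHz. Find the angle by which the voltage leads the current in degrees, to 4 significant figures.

ω = 2πf = 3.644e+06 rad/s
X_L = ωL = 36300 Ω
X_C = 1/(ωC) = 17150 Ω
Net reactance X = X_L − X_C = 19150 Ω
Z = 3950 + j19150 Ω
|Z| = √(3950² + 19150²) = 19550 Ω
∠Z = arctan(19150/3950) = 78.34°

78.34°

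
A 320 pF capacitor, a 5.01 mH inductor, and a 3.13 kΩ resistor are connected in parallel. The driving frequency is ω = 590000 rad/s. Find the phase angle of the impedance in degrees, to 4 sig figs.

25.08°

X_L = ωL = 2956 Ω
X_C = 1/(ωC) = 5297 Ω
Parallel: admittances add. Y = 1/R + 1/(jωL) + jωC
Y = (0.0003195 − j0.0001495) S
|Y| = 0.0003527 S → |Z| = 1/|Y| = 2835 Ω, ∠Z = −∠Y = 25.08°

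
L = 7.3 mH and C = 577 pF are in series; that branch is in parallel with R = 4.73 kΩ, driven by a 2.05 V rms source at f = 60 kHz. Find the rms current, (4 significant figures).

ω = 2πf = 377000 rad/s
X_L = ωL = 2752 Ω
X_C = 1/(ωC) = 4597 Ω
Branch 1: Z₁ = R = 4730 Ω
Branch 2 (series LC): Z₂ = j(X_L − X_C) = −j1845 Ω
Parallel: Z = Z₁Z₂/(Z₁+Z₂), |Z| = 1719 Ω, ∠Z = -68.69°
I = V/|Z| = 2.05/1719 = 1.193 mA

1.193 mA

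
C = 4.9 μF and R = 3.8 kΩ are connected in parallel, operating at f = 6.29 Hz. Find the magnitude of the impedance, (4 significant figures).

3061 Ω

ω = 2πf = 39.52 rad/s
X_C = 1/(ωC) = 5164 Ω
Parallel: admittances add. Y = 1/R + jωC
Y = (0.0002632 + j0.0001937) S
|Y| = 0.0003267 S → |Z| = 1/|Y| = 3061 Ω, ∠Z = −∠Y = -36.35°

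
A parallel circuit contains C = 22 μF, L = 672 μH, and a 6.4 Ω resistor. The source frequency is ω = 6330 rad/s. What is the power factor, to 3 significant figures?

0.852

X_L = ωL = 4.25 Ω
X_C = 1/(ωC) = 7.18 Ω
Parallel: admittances add. Y = 1/R + 1/(jωL) + jωC
Y = (0.156 − j0.0958) S
|Y| = 0.183 S → |Z| = 1/|Y| = 5.46 Ω, ∠Z = −∠Y = 31.5°
cos φ = cos(31.5°) = 0.852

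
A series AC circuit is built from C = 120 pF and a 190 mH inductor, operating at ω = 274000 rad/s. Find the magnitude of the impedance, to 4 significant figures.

X_L = ωL = 52060 Ω
X_C = 1/(ωC) = 30410 Ω
Net reactance X = X_L − X_C = 21650 Ω
Z = j21650 Ω
|Z| = √(0² + 21650²) = 21650 Ω

21650 Ω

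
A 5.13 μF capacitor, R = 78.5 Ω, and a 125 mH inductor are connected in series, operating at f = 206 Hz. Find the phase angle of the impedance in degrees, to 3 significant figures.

ω = 2πf = 1294 rad/s
X_L = ωL = 162 Ω
X_C = 1/(ωC) = 151 Ω
Net reactance X = X_L − X_C = 11.2 Ω
Z = 78.5 + j11.2 Ω
|Z| = √(78.5² + 11.2²) = 79.3 Ω
∠Z = arctan(11.2/78.5) = 8.11°

8.11°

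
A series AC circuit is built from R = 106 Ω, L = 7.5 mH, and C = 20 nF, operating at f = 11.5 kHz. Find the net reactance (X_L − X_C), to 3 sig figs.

-150 Ω

ω = 2πf = 72260 rad/s
X_L = ωL = 542 Ω
X_C = 1/(ωC) = 692 Ω
X = 542 − 692 = -150 Ω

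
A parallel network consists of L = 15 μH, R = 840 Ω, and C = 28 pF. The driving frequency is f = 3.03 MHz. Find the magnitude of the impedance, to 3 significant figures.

313 Ω

ω = 2πf = 1.904e+07 rad/s
X_L = ωL = 286 Ω
X_C = 1/(ωC) = 1880 Ω
Parallel: admittances add. Y = 1/R + 1/(jωL) + jωC
Y = (0.00119 − j0.00297) S
|Y| = 0.00320 S → |Z| = 1/|Y| = 313 Ω, ∠Z = −∠Y = 68.1°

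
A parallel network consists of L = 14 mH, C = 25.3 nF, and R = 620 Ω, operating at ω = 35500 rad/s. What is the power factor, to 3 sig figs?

X_L = ωL = 497 Ω
X_C = 1/(ωC) = 1110 Ω
Parallel: admittances add. Y = 1/R + 1/(jωL) + jωC
Y = (0.00161 − j0.00111) S
|Y| = 0.00196 S → |Z| = 1/|Y| = 510 Ω, ∠Z = −∠Y = 34.6°
cos φ = cos(34.6°) = 0.823

0.823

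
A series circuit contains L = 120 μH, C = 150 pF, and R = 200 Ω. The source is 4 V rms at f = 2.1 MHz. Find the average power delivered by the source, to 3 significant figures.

2.66 mW

ω = 2πf = 1.319e+07 rad/s
X_L = ωL = 1580 Ω
X_C = 1/(ωC) = 505 Ω
Net reactance X = X_L − X_C = 1080 Ω
Z = 200 + j1080 Ω
|Z| = √(200² + 1080²) = 1100 Ω
∠Z = arctan(1080/200) = 79.5°
I = V/|Z| = 3.65 mA
P = VI cos φ = 4 × 0.00365 × cos(79.5°) = 2.66 mW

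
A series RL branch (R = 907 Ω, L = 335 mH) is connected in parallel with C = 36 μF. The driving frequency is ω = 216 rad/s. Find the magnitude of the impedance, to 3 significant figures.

X_L = ωL = 72.4 Ω
X_C = 1/(ωC) = 129 Ω
Branch 1 (R+jX_L): Z₁ = 907 + j72.4 Ω, |Z₁| = 910 Ω
Branch 2 (−jX_C): Z₂ = −j129 Ω
Parallel: Z = Z₁Z₂/(Z₁+Z₂), |Z| = 129 Ω, ∠Z = -81.9°

129 Ω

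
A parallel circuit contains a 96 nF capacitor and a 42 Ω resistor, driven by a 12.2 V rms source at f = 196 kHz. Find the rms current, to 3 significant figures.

ω = 2πf = 1.232e+06 rad/s
X_C = 1/(ωC) = 8.46 Ω
Parallel: admittances add. Y = 1/R + jωC
Y = (0.0238 + j0.118) S
|Y| = 0.121 S → |Z| = 1/|Y| = 8.29 Ω, ∠Z = −∠Y = -78.6°
I = V/|Z| = 12.2/8.29 = 1.47 A

1.47 A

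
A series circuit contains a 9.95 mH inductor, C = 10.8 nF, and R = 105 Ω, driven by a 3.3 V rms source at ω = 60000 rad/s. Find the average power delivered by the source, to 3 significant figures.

1.26 mW

X_L = ωL = 597 Ω
X_C = 1/(ωC) = 1540 Ω
Net reactance X = X_L − X_C = -946 Ω
Z = 105 − j946 Ω
|Z| = √(105² + 946²) = 952 Ω
∠Z = arctan(-946/105) = -83.7°
I = V/|Z| = 3.47 mA
P = VI cos φ = 3.3 × 0.00347 × cos(-83.7°) = 1.26 mW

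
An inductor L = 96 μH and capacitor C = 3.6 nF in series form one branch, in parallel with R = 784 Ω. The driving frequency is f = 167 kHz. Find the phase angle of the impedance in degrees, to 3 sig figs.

ω = 2πf = 1.049e+06 rad/s
X_L = ωL = 101 Ω
X_C = 1/(ωC) = 265 Ω
Branch 1: Z₁ = R = 784 Ω
Branch 2 (series LC): Z₂ = j(X_L − X_C) = −j164 Ω
Parallel: Z = Z₁Z₂/(Z₁+Z₂), |Z| = 161 Ω, ∠Z = -78.2°

-78.2°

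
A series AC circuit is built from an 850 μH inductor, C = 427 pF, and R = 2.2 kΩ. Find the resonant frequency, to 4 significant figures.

264.2 kHz

ω₀ = 1/√(LC) = 1/√(0.00085 × 4.27e-10) = 1.66e+06 rad/s
f₀ = ω₀/(2π) = 264.2 kHz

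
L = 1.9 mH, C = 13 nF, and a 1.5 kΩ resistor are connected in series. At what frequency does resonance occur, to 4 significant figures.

ω₀ = 1/√(LC) = 1/√(0.0019 × 1.3e-08) = 201200 rad/s
f₀ = ω₀/(2π) = 32.02 kHz

32.02 kHz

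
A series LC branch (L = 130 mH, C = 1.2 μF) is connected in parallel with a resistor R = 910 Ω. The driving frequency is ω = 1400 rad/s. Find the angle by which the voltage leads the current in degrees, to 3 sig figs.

-65.6°

X_L = ωL = 182 Ω
X_C = 1/(ωC) = 595 Ω
Branch 1: Z₁ = R = 910 Ω
Branch 2 (series LC): Z₂ = j(X_L − X_C) = −j413 Ω
Parallel: Z = Z₁Z₂/(Z₁+Z₂), |Z| = 376 Ω, ∠Z = -65.6°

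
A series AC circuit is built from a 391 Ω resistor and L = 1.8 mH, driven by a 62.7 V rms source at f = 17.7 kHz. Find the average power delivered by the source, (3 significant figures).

ω = 2πf = 111200 rad/s
X_L = ωL = 200 Ω
Z = 391 + j200 Ω
|Z| = √(391² + 200²) = 439 Ω
∠Z = arctan(200/391) = 27.1°
I = V/|Z| = 143 mA
P = VI cos φ = 62.7 × 0.143 × cos(27.1°) = 7.97 W

7.97 W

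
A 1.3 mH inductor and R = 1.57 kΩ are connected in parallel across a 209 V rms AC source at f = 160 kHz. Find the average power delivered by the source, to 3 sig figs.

ω = 2πf = 1.005e+06 rad/s
X_L = ωL = 1310 Ω
Parallel: admittances add. Y = 1/R + 1/(jωL)
Y = (0.000637 − j0.000765) S
|Y| = 0.000996 S → |Z| = 1/|Y| = 1000 Ω, ∠Z = −∠Y = 50.2°
I = V/|Z| = 208 mA
P = VI cos φ = 209 × 0.208 × cos(50.2°) = 27.8 W

27.8 W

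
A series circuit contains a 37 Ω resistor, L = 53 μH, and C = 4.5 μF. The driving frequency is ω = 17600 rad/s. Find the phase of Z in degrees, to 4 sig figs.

-17.54°

X_L = ωL = 0.9328 Ω
X_C = 1/(ωC) = 12.63 Ω
Net reactance X = X_L − X_C = -11.69 Ω
Z = 37.00 − j11.69 Ω
|Z| = √(37.00² + 11.69²) = 38.80 Ω
∠Z = arctan(-11.69/37.00) = -17.54°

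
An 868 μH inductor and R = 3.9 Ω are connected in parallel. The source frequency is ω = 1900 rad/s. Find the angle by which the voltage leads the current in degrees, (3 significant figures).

X_L = ωL = 1.65 Ω
Parallel: admittances add. Y = 1/R + 1/(jωL)
Y = (0.256 − j0.606) S
|Y| = 0.658 S → |Z| = 1/|Y| = 1.52 Ω, ∠Z = −∠Y = 67.1°

67.1°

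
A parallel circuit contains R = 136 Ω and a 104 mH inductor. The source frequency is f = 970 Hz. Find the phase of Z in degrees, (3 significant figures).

12.1°

ω = 2πf = 6095 rad/s
X_L = ωL = 634 Ω
Parallel: admittances add. Y = 1/R + 1/(jωL)
Y = (0.00735 − j0.00158) S
|Y| = 0.00752 S → |Z| = 1/|Y| = 133 Ω, ∠Z = −∠Y = 12.1°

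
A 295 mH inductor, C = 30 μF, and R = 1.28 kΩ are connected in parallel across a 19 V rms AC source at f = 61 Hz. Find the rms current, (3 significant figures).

52.6 mA

ω = 2πf = 383.3 rad/s
X_L = ωL = 113 Ω
X_C = 1/(ωC) = 87.0 Ω
Parallel: admittances add. Y = 1/R + 1/(jωL) + jωC
Y = (0.000781 + j0.00265) S
|Y| = 0.00277 S → |Z| = 1/|Y| = 361 Ω, ∠Z = −∠Y = -73.6°
I = V/|Z| = 19/361 = 52.6 mA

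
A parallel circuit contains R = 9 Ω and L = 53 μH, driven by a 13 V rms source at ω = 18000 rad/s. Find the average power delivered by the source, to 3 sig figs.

X_L = ωL = 0.954 Ω
Parallel: admittances add. Y = 1/R + 1/(jωL)
Y = (0.111 − j1.05) S
|Y| = 1.05 S → |Z| = 1/|Y| = 0.949 Ω, ∠Z = −∠Y = 83.9°
I = V/|Z| = 13.7 A
P = VI cos φ = 13 × 13.7 × cos(83.9°) = 18.8 W

18.8 W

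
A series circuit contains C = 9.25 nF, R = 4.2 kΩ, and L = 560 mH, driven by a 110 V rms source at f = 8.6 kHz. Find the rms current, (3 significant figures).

ω = 2πf = 54040 rad/s
X_L = ωL = 30300 Ω
X_C = 1/(ωC) = 2000 Ω
Net reactance X = X_L − X_C = 28300 Ω
Z = 4200 + j28300 Ω
|Z| = √(4200² + 28300²) = 28600 Ω
I = V/|Z| = 110/28600 = 3.85 mA

3.85 mA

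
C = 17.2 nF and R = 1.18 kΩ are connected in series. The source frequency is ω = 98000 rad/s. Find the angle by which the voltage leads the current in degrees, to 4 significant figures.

-26.69°

X_C = 1/(ωC) = 593.3 Ω
Z = 1180 − j593.3 Ω
|Z| = √(1180² + 593.3²) = 1321 Ω
∠Z = arctan(-593.3/1180) = -26.69°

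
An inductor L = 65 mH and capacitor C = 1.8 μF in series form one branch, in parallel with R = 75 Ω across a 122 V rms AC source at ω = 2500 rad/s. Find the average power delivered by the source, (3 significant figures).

198 W

X_L = ωL = 162 Ω
X_C = 1/(ωC) = 222 Ω
Branch 1: Z₁ = R = 75.0 Ω
Branch 2 (series LC): Z₂ = j(X_L − X_C) = −j59.7 Ω
Parallel: Z = Z₁Z₂/(Z₁+Z₂), |Z| = 46.7 Ω, ∠Z = -51.5°
I = V/|Z| = 2.61 A
P = VI cos φ = 122 × 2.61 × cos(-51.5°) = 198 W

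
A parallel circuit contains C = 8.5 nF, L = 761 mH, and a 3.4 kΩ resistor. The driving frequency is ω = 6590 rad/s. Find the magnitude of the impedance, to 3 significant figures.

3060 Ω

X_L = ωL = 5010 Ω
X_C = 1/(ωC) = 17900 Ω
Parallel: admittances add. Y = 1/R + 1/(jωL) + jωC
Y = (0.000294 − j0.000143) S
|Y| = 0.000327 S → |Z| = 1/|Y| = 3060 Ω, ∠Z = −∠Y = 26.0°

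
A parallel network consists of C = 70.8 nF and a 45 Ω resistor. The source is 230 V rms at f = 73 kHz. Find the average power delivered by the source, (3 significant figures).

1.18 kW

ω = 2πf = 458700 rad/s
X_C = 1/(ωC) = 30.8 Ω
Parallel: admittances add. Y = 1/R + jωC
Y = (0.0222 + j0.0325) S
|Y| = 0.0393 S → |Z| = 1/|Y| = 25.4 Ω, ∠Z = −∠Y = -55.6°
I = V/|Z| = 9.05 A
P = VI cos φ = 230 × 9.05 × cos(-55.6°) = 1.18 kW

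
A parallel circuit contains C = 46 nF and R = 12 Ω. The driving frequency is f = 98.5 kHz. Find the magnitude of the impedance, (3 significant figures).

11.4 Ω

ω = 2πf = 618900 rad/s
X_C = 1/(ωC) = 35.1 Ω
Parallel: admittances add. Y = 1/R + jωC
Y = (0.0833 + j0.0285) S
|Y| = 0.0881 S → |Z| = 1/|Y| = 11.4 Ω, ∠Z = −∠Y = -18.9°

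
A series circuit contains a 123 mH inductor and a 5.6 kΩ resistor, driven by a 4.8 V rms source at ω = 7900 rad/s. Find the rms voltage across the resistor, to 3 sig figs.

4.73 V

X_L = ωL = 972 Ω
Z = 5600 + j972 Ω
|Z| = √(5600² + 972²) = 5680 Ω
I = V/|Z| = 845 μA
V_R = I·|Z_R| = 0.000845 × 5600 = 4.73 V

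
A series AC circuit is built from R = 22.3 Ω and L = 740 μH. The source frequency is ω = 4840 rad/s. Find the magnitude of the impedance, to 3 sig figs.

22.6 Ω

X_L = ωL = 3.58 Ω
Z = 22.3 + j3.58 Ω
|Z| = √(22.3² + 3.58²) = 22.6 Ω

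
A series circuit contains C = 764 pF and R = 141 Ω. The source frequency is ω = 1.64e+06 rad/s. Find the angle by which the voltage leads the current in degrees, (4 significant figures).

-79.98°

X_C = 1/(ωC) = 798.1 Ω
Z = 141.0 − j798.1 Ω
|Z| = √(141.0² + 798.1²) = 810.5 Ω
∠Z = arctan(-798.1/141.0) = -79.98°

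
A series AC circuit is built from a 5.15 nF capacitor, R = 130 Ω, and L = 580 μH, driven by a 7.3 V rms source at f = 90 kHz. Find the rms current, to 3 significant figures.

ω = 2πf = 565500 rad/s
X_L = ωL = 328 Ω
X_C = 1/(ωC) = 343 Ω
Net reactance X = X_L − X_C = -15.4 Ω
Z = 130 − j15.4 Ω
|Z| = √(130² + 15.4²) = 131 Ω
I = V/|Z| = 7.3/131 = 55.8 mA

55.8 mA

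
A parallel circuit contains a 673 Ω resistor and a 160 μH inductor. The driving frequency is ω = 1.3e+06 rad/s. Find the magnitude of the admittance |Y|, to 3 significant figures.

X_L = ωL = 208 Ω
Parallel: admittances add. Y = 1/R + 1/(jωL)
Y = (0.00149 − j0.00481) S
|Y| = 0.00503 S → |Z| = 1/|Y| = 199 Ω, ∠Z = −∠Y = 72.8°

5.03 mS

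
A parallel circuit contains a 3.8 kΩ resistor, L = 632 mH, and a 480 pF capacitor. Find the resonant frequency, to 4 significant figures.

9.138 kHz

ω₀ = 1/√(LC) = 1/√(0.632 × 4.8e-10) = 57410 rad/s
f₀ = ω₀/(2π) = 9.138 kHz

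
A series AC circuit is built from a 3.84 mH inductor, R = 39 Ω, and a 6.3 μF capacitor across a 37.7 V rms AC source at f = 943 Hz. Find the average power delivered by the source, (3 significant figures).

ω = 2πf = 5925 rad/s
X_L = ωL = 22.8 Ω
X_C = 1/(ωC) = 26.8 Ω
Net reactance X = X_L − X_C = -4.04 Ω
Z = 39.0 − j4.04 Ω
|Z| = √(39.0² + 4.04²) = 39.2 Ω
∠Z = arctan(-4.04/39.0) = -5.91°
I = V/|Z| = 962 mA
P = VI cos φ = 37.7 × 0.962 × cos(-5.91°) = 36.1 W

36.1 W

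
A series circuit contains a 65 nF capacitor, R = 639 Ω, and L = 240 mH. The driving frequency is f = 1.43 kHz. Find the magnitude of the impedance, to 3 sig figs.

ω = 2πf = 8985 rad/s
X_L = ωL = 2160 Ω
X_C = 1/(ωC) = 1710 Ω
Net reactance X = X_L − X_C = 444 Ω
Z = 639 + j444 Ω
|Z| = √(639² + 444²) = 778 Ω

778 Ω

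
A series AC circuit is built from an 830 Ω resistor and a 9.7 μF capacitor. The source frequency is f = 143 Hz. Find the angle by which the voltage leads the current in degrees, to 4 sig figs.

ω = 2πf = 898.5 rad/s
X_C = 1/(ωC) = 114.7 Ω
Z = 830.0 − j114.7 Ω
|Z| = √(830.0² + 114.7²) = 837.9 Ω
∠Z = arctan(-114.7/830.0) = -7.871°

-7.871°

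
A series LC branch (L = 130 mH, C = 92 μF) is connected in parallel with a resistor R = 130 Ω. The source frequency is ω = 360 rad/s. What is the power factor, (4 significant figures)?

X_L = ωL = 46.80 Ω
X_C = 1/(ωC) = 30.19 Ω
Branch 1: Z₁ = R = 130.0 Ω
Branch 2 (series LC): Z₂ = j(X_L − X_C) = j16.61 Ω
Parallel: Z = Z₁Z₂/(Z₁+Z₂), |Z| = 16.47 Ω, ∠Z = 82.72°
cos φ = cos(82.72°) = 0.1267

0.1267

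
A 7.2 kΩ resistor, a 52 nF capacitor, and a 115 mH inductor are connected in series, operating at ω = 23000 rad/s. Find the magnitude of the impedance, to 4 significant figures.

X_L = ωL = 2645 Ω
X_C = 1/(ωC) = 836.1 Ω
Net reactance X = X_L − X_C = 1809 Ω
Z = 7200 + j1809 Ω
|Z| = √(7200² + 1809²) = 7424 Ω

7424 Ω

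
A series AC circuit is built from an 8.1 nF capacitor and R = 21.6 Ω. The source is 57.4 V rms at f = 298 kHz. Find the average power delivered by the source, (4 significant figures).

ω = 2πf = 1.872e+06 rad/s
X_C = 1/(ωC) = 65.94 Ω
Z = 21.60 − j65.94 Ω
|Z| = √(21.60² + 65.94²) = 69.38 Ω
∠Z = arctan(-65.94/21.60) = -71.86°
I = V/|Z| = 827.3 mA
P = VI cos φ = 57.4 × 0.8273 × cos(-71.86°) = 14.78 W

14.78 W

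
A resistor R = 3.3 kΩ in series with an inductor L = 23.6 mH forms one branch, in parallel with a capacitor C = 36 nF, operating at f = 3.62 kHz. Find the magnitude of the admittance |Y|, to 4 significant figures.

ω = 2πf = 22750 rad/s
X_L = ωL = 536.8 Ω
X_C = 1/(ωC) = 1221 Ω
Branch 1 (R+jX_L): Z₁ = 3300 + j536.8 Ω, |Z₁| = 3343 Ω
Branch 2 (−jX_C): Z₂ = −j1221 Ω
Parallel: Z = Z₁Z₂/(Z₁+Z₂), |Z| = 1212 Ω, ∠Z = -69.04°
|Y| = 1/|Z| = 825.4 μS

825.4 μS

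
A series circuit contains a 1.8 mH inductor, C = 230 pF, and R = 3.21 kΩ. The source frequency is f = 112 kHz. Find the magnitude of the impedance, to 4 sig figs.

ω = 2πf = 703700 rad/s
X_L = ωL = 1267 Ω
X_C = 1/(ωC) = 6178 Ω
Net reactance X = X_L − X_C = -4912 Ω
Z = 3210 − j4912 Ω
|Z| = √(3210² + 4912²) = 5868 Ω

5868 Ω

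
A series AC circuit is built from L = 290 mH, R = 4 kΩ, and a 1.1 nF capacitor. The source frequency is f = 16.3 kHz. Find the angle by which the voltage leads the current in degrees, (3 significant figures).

ω = 2πf = 102400 rad/s
X_L = ωL = 29700 Ω
X_C = 1/(ωC) = 8880 Ω
Net reactance X = X_L − X_C = 20800 Ω
Z = 4000 + j20800 Ω
|Z| = √(4000² + 20800²) = 21200 Ω
∠Z = arctan(20800/4000) = 79.1°

79.1°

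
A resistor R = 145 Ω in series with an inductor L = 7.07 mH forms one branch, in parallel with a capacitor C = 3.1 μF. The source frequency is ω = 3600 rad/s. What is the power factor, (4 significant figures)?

0.5566

X_L = ωL = 25.45 Ω
X_C = 1/(ωC) = 89.61 Ω
Branch 1 (R+jX_L): Z₁ = 145.0 + j25.45 Ω, |Z₁| = 147.2 Ω
Branch 2 (−jX_C): Z₂ = −j89.61 Ω
Parallel: Z = Z₁Z₂/(Z₁+Z₂), |Z| = 83.20 Ω, ∠Z = -56.18°
cos φ = cos(-56.18°) = 0.5566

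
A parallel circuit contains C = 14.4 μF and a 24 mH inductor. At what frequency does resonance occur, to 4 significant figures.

270.7 Hz

ω₀ = 1/√(LC) = 1/√(0.024 × 1.44e-05) = 1701 rad/s
f₀ = ω₀/(2π) = 270.7 Hz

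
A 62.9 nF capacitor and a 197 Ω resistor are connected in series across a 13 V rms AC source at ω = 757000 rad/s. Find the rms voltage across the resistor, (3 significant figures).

12.9 V

X_C = 1/(ωC) = 21.0 Ω
Z = 197 − j21.0 Ω
|Z| = √(197² + 21.0²) = 198 Ω
I = V/|Z| = 65.6 mA
V_R = I·|Z_R| = 0.0656 × 197 = 12.9 V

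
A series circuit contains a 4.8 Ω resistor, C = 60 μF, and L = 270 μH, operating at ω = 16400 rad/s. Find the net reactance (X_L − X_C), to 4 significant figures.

3.412 Ω

X_L = ωL = 4.428 Ω
X_C = 1/(ωC) = 1.016 Ω
X = 4.428 − 1.016 = 3.412 Ω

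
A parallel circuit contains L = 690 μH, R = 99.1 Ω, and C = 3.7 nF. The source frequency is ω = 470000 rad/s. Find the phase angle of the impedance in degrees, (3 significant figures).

X_L = ωL = 324 Ω
X_C = 1/(ωC) = 575 Ω
Parallel: admittances add. Y = 1/R + 1/(jωL) + jωC
Y = (0.0101 − j0.00134) S
|Y| = 0.0102 S → |Z| = 1/|Y| = 98.2 Ω, ∠Z = −∠Y = 7.59°

7.59°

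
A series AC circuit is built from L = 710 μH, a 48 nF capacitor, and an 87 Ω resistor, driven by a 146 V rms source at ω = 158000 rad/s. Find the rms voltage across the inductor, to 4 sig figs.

X_L = ωL = 112.2 Ω
X_C = 1/(ωC) = 131.9 Ω
Net reactance X = X_L − X_C = -19.68 Ω
Z = 87.00 − j19.68 Ω
|Z| = √(87.00² + 19.68²) = 89.20 Ω
I = V/|Z| = 1.637 A
V_L = I·|Z_L| = 1.637 × 112.2 = 183.6 V

183.6 V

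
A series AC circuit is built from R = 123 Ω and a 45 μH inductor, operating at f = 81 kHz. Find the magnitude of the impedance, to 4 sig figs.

125.1 Ω

ω = 2πf = 508900 rad/s
X_L = ωL = 22.90 Ω
Z = 123.0 + j22.90 Ω
|Z| = √(123.0² + 22.90²) = 125.1 Ω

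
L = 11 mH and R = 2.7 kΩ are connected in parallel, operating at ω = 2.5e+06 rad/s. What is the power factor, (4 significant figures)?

X_L = ωL = 27500 Ω
Parallel: admittances add. Y = 1/R + 1/(jωL)
Y = (0.0003704 − j3.636e-05) S
|Y| = 0.0003722 S → |Z| = 1/|Y| = 2687 Ω, ∠Z = −∠Y = 5.607°
cos φ = cos(5.607°) = 0.9952

0.9952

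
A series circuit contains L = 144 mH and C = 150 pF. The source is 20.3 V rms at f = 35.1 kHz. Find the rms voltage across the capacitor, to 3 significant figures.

401 V

ω = 2πf = 220500 rad/s
X_L = ωL = 31800 Ω
X_C = 1/(ωC) = 30200 Ω
Net reactance X = X_L − X_C = 1530 Ω
Z = j1530 Ω
|Z| = √(0² + 1530²) = 1530 Ω
I = V/|Z| = 13.3 mA
V_C = I·|Z_C| = 0.0133 × 30200 = 401 V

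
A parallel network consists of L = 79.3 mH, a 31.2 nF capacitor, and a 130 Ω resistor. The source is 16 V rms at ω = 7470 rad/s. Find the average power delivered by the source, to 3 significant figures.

X_L = ωL = 592 Ω
X_C = 1/(ωC) = 4290 Ω
Parallel: admittances add. Y = 1/R + 1/(jωL) + jωC
Y = (0.00769 − j0.00146) S
|Y| = 0.00783 S → |Z| = 1/|Y| = 128 Ω, ∠Z = −∠Y = 10.7°
I = V/|Z| = 125 mA
P = VI cos φ = 16 × 0.125 × cos(10.7°) = 1.97 W

1.97 W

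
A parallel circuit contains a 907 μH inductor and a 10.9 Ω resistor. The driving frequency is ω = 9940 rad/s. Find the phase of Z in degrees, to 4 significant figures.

50.41°

X_L = ωL = 9.016 Ω
Parallel: admittances add. Y = 1/R + 1/(jωL)
Y = (0.09174 − j0.1109) S
|Y| = 0.1439 S → |Z| = 1/|Y| = 6.947 Ω, ∠Z = −∠Y = 50.41°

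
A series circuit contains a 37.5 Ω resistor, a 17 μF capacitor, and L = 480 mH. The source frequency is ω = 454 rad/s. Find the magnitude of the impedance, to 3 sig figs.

96.0 Ω

X_L = ωL = 218 Ω
X_C = 1/(ωC) = 130 Ω
Net reactance X = X_L − X_C = 88.4 Ω
Z = 37.5 + j88.4 Ω
|Z| = √(37.5² + 88.4²) = 96.0 Ω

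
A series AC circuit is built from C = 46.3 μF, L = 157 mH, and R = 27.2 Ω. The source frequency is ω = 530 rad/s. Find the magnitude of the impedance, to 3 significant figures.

X_L = ωL = 83.2 Ω
X_C = 1/(ωC) = 40.8 Ω
Net reactance X = X_L − X_C = 42.5 Ω
Z = 27.2 + j42.5 Ω
|Z| = √(27.2² + 42.5²) = 50.4 Ω

50.4 Ω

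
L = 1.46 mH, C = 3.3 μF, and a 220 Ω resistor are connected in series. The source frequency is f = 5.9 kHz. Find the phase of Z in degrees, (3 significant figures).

11.8°

ω = 2πf = 37070 rad/s
X_L = ωL = 54.1 Ω
X_C = 1/(ωC) = 8.17 Ω
Net reactance X = X_L − X_C = 45.9 Ω
Z = 220 + j45.9 Ω
|Z| = √(220² + 45.9²) = 225 Ω
∠Z = arctan(45.9/220) = 11.8°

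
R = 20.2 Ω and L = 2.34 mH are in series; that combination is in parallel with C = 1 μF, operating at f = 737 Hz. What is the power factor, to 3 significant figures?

0.923

ω = 2πf = 4631 rad/s
X_L = ωL = 10.8 Ω
X_C = 1/(ωC) = 216 Ω
Branch 1 (R+jX_L): Z₁ = 20.2 + j10.8 Ω, |Z₁| = 22.9 Ω
Branch 2 (−jX_C): Z₂ = −j216 Ω
Parallel: Z = Z₁Z₂/(Z₁+Z₂), |Z| = 24.0 Ω, ∠Z = 22.6°
cos φ = cos(22.6°) = 0.923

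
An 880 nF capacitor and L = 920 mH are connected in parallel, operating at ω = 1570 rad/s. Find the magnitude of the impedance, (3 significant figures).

1450 Ω

X_L = ωL = 1440 Ω
X_C = 1/(ωC) = 724 Ω
Parallel: admittances add. Y = 1/(jωL) + jωC
Y = (0 + j0.000689) S
|Y| = 0.000689 S → |Z| = 1/|Y| = 1450 Ω, ∠Z = −∠Y = -90.0°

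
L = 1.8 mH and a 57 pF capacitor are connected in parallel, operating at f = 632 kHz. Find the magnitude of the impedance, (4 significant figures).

ω = 2πf = 3.971e+06 rad/s
X_L = ωL = 7148 Ω
X_C = 1/(ωC) = 4418 Ω
Parallel: admittances add. Y = 1/(jωL) + jωC
Y = (0 + j8.644e-05) S
|Y| = 8.644e-05 S → |Z| = 1/|Y| = 11570 Ω, ∠Z = −∠Y = -90.00°

11570 Ω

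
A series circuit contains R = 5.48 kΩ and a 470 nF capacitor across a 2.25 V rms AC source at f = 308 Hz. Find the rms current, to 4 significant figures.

402.6 μA

ω = 2πf = 1935 rad/s
X_C = 1/(ωC) = 1099 Ω
Z = 5480 − j1099 Ω
|Z| = √(5480² + 1099²) = 5589 Ω
I = V/|Z| = 2.25/5589 = 402.6 μA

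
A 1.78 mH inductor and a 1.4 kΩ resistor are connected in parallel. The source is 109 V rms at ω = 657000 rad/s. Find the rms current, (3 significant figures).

X_L = ωL = 1170 Ω
Parallel: admittances add. Y = 1/R + 1/(jωL)
Y = (0.000714 − j0.000855) S
|Y| = 0.00111 S → |Z| = 1/|Y| = 898 Ω, ∠Z = −∠Y = 50.1°
I = V/|Z| = 109/898 = 121 mA

121 mA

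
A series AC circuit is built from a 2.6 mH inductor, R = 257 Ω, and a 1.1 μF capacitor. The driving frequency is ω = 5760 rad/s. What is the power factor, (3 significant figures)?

0.874

X_L = ωL = 15.0 Ω
X_C = 1/(ωC) = 158 Ω
Net reactance X = X_L − X_C = -143 Ω
Z = 257 − j143 Ω
|Z| = √(257² + 143²) = 294 Ω
∠Z = arctan(-143/257) = -29.1°
cos φ = cos(-29.1°) = 0.874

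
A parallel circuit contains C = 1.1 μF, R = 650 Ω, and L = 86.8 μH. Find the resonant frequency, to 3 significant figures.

16.3 kHz

ω₀ = 1/√(LC) = 1/√(8.68e-05 × 1.1e-06) = 102300 rad/s
f₀ = ω₀/(2π) = 16.3 kHz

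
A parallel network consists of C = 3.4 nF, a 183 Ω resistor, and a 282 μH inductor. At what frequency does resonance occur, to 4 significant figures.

162.5 kHz

ω₀ = 1/√(LC) = 1/√(0.000282 × 3.4e-09) = 1.021e+06 rad/s
f₀ = ω₀/(2π) = 162.5 kHz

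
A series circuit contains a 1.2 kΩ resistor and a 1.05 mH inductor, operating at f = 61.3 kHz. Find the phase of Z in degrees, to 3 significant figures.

ω = 2πf = 385200 rad/s
X_L = ωL = 404 Ω
Z = 1200 + j404 Ω
|Z| = √(1200² + 404²) = 1270 Ω
∠Z = arctan(404/1200) = 18.6°

18.6°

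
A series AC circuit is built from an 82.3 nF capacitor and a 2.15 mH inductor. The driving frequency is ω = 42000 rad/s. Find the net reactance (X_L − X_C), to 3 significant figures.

-199 Ω

X_L = ωL = 90.3 Ω
X_C = 1/(ωC) = 289 Ω
X = 90.3 − 289 = -199 Ω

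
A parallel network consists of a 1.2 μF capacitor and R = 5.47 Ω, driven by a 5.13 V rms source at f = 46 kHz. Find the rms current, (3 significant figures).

ω = 2πf = 289000 rad/s
X_C = 1/(ωC) = 2.88 Ω
Parallel: admittances add. Y = 1/R + jωC
Y = (0.183 + j0.347) S
|Y| = 0.392 S → |Z| = 1/|Y| = 2.55 Ω, ∠Z = −∠Y = -62.2°
I = V/|Z| = 5.13/2.55 = 2.01 A

2.01 A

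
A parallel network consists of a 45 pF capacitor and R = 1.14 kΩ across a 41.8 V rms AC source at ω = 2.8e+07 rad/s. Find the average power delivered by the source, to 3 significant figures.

X_C = 1/(ωC) = 794 Ω
Parallel: admittances add. Y = 1/R + jωC
Y = (0.000877 + j0.00126) S
|Y| = 0.00154 S → |Z| = 1/|Y| = 651 Ω, ∠Z = −∠Y = -55.2°
I = V/|Z| = 64.2 mA
P = VI cos φ = 41.8 × 0.0642 × cos(-55.2°) = 1.53 W

1.53 W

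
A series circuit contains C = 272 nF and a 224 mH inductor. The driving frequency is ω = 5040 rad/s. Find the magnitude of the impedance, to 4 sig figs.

X_L = ωL = 1129 Ω
X_C = 1/(ωC) = 729.5 Ω
Net reactance X = X_L − X_C = 399.5 Ω
Z = j399.5 Ω
|Z| = √(0² + 399.5²) = 399.5 Ω

399.5 Ω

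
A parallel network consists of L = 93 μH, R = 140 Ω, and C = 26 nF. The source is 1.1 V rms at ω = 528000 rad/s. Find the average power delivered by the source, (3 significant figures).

8.64 mW

X_L = ωL = 49.1 Ω
X_C = 1/(ωC) = 72.8 Ω
Parallel: admittances add. Y = 1/R + 1/(jωL) + jωC
Y = (0.00714 − j0.00664) S
|Y| = 0.00975 S → |Z| = 1/|Y| = 103 Ω, ∠Z = −∠Y = 42.9°
I = V/|Z| = 10.7 mA
P = VI cos φ = 1.1 × 0.0107 × cos(42.9°) = 8.64 mW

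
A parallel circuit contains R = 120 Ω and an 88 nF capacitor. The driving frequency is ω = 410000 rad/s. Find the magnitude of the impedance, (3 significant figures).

27.0 Ω

X_C = 1/(ωC) = 27.7 Ω
Parallel: admittances add. Y = 1/R + jωC
Y = (0.00833 + j0.0361) S
|Y| = 0.0370 S → |Z| = 1/|Y| = 27.0 Ω, ∠Z = −∠Y = -77.0°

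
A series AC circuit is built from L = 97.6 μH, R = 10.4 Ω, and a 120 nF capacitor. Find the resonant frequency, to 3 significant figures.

46.5 kHz

ω₀ = 1/√(LC) = 1/√(9.76e-05 × 1.2e-07) = 292200 rad/s
f₀ = ω₀/(2π) = 46.5 kHz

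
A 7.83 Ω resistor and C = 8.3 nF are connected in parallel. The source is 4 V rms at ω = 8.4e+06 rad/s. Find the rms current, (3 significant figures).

X_C = 1/(ωC) = 14.3 Ω
Parallel: admittances add. Y = 1/R + jωC
Y = (0.128 + j0.0697) S
|Y| = 0.146 S → |Z| = 1/|Y| = 6.87 Ω, ∠Z = −∠Y = -28.6°
I = V/|Z| = 4/6.87 = 582 mA

582 mA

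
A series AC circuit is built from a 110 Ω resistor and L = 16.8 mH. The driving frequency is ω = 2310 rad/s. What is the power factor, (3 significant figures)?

X_L = ωL = 38.8 Ω
Z = 110 + j38.8 Ω
|Z| = √(110² + 38.8²) = 117 Ω
∠Z = arctan(38.8/110) = 19.4°
cos φ = cos(19.4°) = 0.943

0.943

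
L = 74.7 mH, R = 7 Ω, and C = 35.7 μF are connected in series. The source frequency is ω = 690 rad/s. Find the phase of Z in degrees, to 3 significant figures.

X_L = ωL = 51.5 Ω
X_C = 1/(ωC) = 40.6 Ω
Net reactance X = X_L − X_C = 10.9 Ω
Z = 7.00 + j10.9 Ω
|Z| = √(7.00² + 10.9²) = 13.0 Ω
∠Z = arctan(10.9/7.00) = 57.4°

57.4°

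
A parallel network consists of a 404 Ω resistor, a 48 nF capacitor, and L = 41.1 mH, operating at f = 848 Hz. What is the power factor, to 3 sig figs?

ω = 2πf = 5328 rad/s
X_L = ωL = 219 Ω
X_C = 1/(ωC) = 3910 Ω
Parallel: admittances add. Y = 1/R + 1/(jωL) + jωC
Y = (0.00248 − j0.00431) S
|Y| = 0.00497 S → |Z| = 1/|Y| = 201 Ω, ∠Z = −∠Y = 60.1°
cos φ = cos(60.1°) = 0.498

0.498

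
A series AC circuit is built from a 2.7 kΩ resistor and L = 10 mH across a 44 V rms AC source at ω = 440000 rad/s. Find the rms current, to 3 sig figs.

X_L = ωL = 4400 Ω
Z = 2700 + j4400 Ω
|Z| = √(2700² + 4400²) = 5160 Ω
I = V/|Z| = 44/5160 = 8.52 mA

8.52 mA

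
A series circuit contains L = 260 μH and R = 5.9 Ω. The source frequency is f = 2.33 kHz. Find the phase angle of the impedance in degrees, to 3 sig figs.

32.8°

ω = 2πf = 14640 rad/s
X_L = ωL = 3.81 Ω
Z = 5.90 + j3.81 Ω
|Z| = √(5.90² + 3.81²) = 7.02 Ω
∠Z = arctan(3.81/5.90) = 32.8°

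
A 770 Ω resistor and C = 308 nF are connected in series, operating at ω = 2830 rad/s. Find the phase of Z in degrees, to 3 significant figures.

-56.1°

X_C = 1/(ωC) = 1150 Ω
Z = 770 − j1150 Ω
|Z| = √(770² + 1150²) = 1380 Ω
∠Z = arctan(-1150/770) = -56.1°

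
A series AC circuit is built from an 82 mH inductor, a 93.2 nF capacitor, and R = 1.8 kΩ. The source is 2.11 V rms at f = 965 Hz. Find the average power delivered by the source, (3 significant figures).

ω = 2πf = 6063 rad/s
X_L = ωL = 497 Ω
X_C = 1/(ωC) = 1770 Ω
Net reactance X = X_L − X_C = -1270 Ω
Z = 1800 − j1270 Ω
|Z| = √(1800² + 1270²) = 2200 Ω
∠Z = arctan(-1270/1800) = -35.3°
I = V/|Z| = 957 μA
P = VI cos φ = 2.11 × 0.000957 × cos(-35.3°) = 1.65 mW

1.65 mW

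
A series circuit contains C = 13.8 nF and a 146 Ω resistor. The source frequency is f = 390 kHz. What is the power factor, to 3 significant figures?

0.980

ω = 2πf = 2.45e+06 rad/s
X_C = 1/(ωC) = 29.6 Ω
Z = 146 − j29.6 Ω
|Z| = √(146² + 29.6²) = 149 Ω
∠Z = arctan(-29.6/146) = -11.5°
cos φ = cos(-11.5°) = 0.980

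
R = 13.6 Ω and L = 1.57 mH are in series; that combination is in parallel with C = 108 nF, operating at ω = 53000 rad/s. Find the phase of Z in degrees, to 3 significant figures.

72.3°

X_L = ωL = 83.2 Ω
X_C = 1/(ωC) = 175 Ω
Branch 1 (R+jX_L): Z₁ = 13.6 + j83.2 Ω, |Z₁| = 84.3 Ω
Branch 2 (−jX_C): Z₂ = −j175 Ω
Parallel: Z = Z₁Z₂/(Z₁+Z₂), |Z| = 159 Ω, ∠Z = 72.3°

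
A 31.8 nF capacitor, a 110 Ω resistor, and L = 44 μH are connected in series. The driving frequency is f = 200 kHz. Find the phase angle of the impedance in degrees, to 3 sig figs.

15.4°

ω = 2πf = 1.257e+06 rad/s
X_L = ωL = 55.3 Ω
X_C = 1/(ωC) = 25.0 Ω
Net reactance X = X_L − X_C = 30.3 Ω
Z = 110 + j30.3 Ω
|Z| = √(110² + 30.3²) = 114 Ω
∠Z = arctan(30.3/110) = 15.4°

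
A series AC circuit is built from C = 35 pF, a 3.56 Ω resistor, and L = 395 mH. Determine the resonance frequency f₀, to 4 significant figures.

ω₀ = 1/√(LC) = 1/√(0.395 × 3.5e-11) = 268900 rad/s
f₀ = ω₀/(2π) = 42.80 kHz

42.80 kHz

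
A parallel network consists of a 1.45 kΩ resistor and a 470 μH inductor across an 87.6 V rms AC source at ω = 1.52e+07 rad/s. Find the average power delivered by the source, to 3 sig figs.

5.29 W

X_L = ωL = 7140 Ω
Parallel: admittances add. Y = 1/R + 1/(jωL)
Y = (0.000690 − j0.000140) S
|Y| = 0.000704 S → |Z| = 1/|Y| = 1420 Ω, ∠Z = −∠Y = 11.5°
I = V/|Z| = 61.6 mA
P = VI cos φ = 87.6 × 0.0616 × cos(11.5°) = 5.29 W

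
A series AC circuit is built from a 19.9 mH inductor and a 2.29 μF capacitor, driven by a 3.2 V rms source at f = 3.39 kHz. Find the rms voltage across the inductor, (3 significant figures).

ω = 2πf = 21300 rad/s
X_L = ωL = 424 Ω
X_C = 1/(ωC) = 20.5 Ω
Net reactance X = X_L − X_C = 403 Ω
Z = j403 Ω
|Z| = √(0² + 403²) = 403 Ω
I = V/|Z| = 7.93 mA
V_L = I·|Z_L| = 0.00793 × 424 = 3.36 V

3.36 V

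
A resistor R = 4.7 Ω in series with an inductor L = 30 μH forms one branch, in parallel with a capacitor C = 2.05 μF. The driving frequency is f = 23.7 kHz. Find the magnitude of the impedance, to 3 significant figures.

ω = 2πf = 148900 rad/s
X_L = ωL = 4.47 Ω
X_C = 1/(ωC) = 3.28 Ω
Branch 1 (R+jX_L): Z₁ = 4.70 + j4.47 Ω, |Z₁| = 6.48 Ω
Branch 2 (−jX_C): Z₂ = −j3.28 Ω
Parallel: Z = Z₁Z₂/(Z₁+Z₂), |Z| = 4.38 Ω, ∠Z = -60.7°

4.38 Ω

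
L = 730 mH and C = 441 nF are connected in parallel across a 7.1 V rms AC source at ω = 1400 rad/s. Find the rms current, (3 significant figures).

X_L = ωL = 1020 Ω
X_C = 1/(ωC) = 1620 Ω
Parallel: admittances add. Y = 1/(jωL) + jωC
Y = (0 − j0.000361) S
|Y| = 0.000361 S → |Z| = 1/|Y| = 2770 Ω, ∠Z = −∠Y = 90.0°
I = V/|Z| = 7.1/2770 = 2.56 mA

2.56 mA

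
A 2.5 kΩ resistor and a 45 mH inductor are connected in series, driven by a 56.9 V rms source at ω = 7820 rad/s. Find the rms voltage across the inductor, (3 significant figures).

X_L = ωL = 352 Ω
Z = 2500 + j352 Ω
|Z| = √(2500² + 352²) = 2520 Ω
I = V/|Z| = 22.5 mA
V_L = I·|Z_L| = 0.0225 × 352 = 7.93 V

7.93 V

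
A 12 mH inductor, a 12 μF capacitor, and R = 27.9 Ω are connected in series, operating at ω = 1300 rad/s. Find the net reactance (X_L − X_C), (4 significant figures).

-48.50 Ω

X_L = ωL = 15.60 Ω
X_C = 1/(ωC) = 64.10 Ω
X = 15.60 − 64.10 = -48.50 Ω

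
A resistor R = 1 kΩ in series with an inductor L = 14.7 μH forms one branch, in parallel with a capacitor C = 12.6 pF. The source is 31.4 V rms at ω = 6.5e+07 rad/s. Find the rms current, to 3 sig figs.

X_L = ωL = 956 Ω
X_C = 1/(ωC) = 1220 Ω
Branch 1 (R+jX_L): Z₁ = 1000 + j956 Ω, |Z₁| = 1380 Ω
Branch 2 (−jX_C): Z₂ = −j1220 Ω
Parallel: Z = Z₁Z₂/(Z₁+Z₂), |Z| = 1630 Ω, ∠Z = -31.4°
I = V/|Z| = 31.4/1630 = 19.2 mA

19.2 mA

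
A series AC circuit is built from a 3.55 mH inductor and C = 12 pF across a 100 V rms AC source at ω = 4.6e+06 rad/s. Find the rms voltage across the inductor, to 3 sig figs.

X_L = ωL = 16300 Ω
X_C = 1/(ωC) = 18100 Ω
Net reactance X = X_L − X_C = -1790 Ω
Z = − j1790 Ω
|Z| = √(0² + 1790²) = 1790 Ω
I = V/|Z| = 56.0 mA
V_L = I·|Z_L| = 0.0560 × 16300 = 914 V

914 V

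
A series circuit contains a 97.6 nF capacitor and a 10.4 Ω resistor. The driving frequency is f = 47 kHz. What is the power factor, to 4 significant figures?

ω = 2πf = 295300 rad/s
X_C = 1/(ωC) = 34.70 Ω
Z = 10.40 − j34.70 Ω
|Z| = √(10.40² + 34.70²) = 36.22 Ω
∠Z = arctan(-34.70/10.40) = -73.31°
cos φ = cos(-73.31°) = 0.2871

0.2871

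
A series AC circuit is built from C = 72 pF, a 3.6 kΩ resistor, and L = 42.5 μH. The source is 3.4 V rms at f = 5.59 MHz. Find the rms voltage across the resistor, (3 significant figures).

ω = 2πf = 3.512e+07 rad/s
X_L = ωL = 1490 Ω
X_C = 1/(ωC) = 395 Ω
Net reactance X = X_L − X_C = 1100 Ω
Z = 3600 + j1100 Ω
|Z| = √(3600² + 1100²) = 3760 Ω
I = V/|Z| = 903 μA
V_R = I·|Z_R| = 0.000903 × 3600 = 3.25 V

3.25 V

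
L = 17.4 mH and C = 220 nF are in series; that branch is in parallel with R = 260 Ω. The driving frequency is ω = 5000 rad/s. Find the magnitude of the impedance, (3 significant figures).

X_L = ωL = 87.0 Ω
X_C = 1/(ωC) = 909 Ω
Branch 1: Z₁ = R = 260 Ω
Branch 2 (series LC): Z₂ = j(X_L − X_C) = −j822 Ω
Parallel: Z = Z₁Z₂/(Z₁+Z₂), |Z| = 248 Ω, ∠Z = -17.6°

248 Ω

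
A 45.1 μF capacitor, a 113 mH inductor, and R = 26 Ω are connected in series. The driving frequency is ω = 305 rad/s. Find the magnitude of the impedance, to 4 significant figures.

46.24 Ω

X_L = ωL = 34.47 Ω
X_C = 1/(ωC) = 72.70 Ω
Net reactance X = X_L − X_C = -38.23 Ω
Z = 26.00 − j38.23 Ω
|Z| = √(26.00² + 38.23²) = 46.24 Ω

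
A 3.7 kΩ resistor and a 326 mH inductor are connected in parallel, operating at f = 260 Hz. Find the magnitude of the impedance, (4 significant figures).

ω = 2πf = 1634 rad/s
X_L = ωL = 532.6 Ω
Parallel: admittances add. Y = 1/R + 1/(jωL)
Y = (0.0002703 − j0.001878) S
|Y| = 0.001897 S → |Z| = 1/|Y| = 527.1 Ω, ∠Z = −∠Y = 81.81°

527.1 Ω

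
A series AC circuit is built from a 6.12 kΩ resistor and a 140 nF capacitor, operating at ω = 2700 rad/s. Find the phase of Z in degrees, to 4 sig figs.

X_C = 1/(ωC) = 2646 Ω
Z = 6120 − j2646 Ω
|Z| = √(6120² + 2646²) = 6667 Ω
∠Z = arctan(-2646/6120) = -23.38°

-23.38°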